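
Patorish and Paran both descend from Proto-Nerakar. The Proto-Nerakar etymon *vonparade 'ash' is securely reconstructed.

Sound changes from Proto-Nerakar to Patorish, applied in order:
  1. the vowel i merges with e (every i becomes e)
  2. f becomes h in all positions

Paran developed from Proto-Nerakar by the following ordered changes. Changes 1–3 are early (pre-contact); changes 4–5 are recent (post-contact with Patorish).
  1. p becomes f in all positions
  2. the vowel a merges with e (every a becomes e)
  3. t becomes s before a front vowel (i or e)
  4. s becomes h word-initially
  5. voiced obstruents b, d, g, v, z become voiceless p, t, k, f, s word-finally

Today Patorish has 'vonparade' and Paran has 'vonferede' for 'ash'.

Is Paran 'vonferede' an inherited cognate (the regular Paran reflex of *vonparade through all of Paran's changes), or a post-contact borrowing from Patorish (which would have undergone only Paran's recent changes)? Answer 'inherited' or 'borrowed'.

inherited

If inherited, *vonparade would pass through all of Paran's changes:
Paran: *vonparade
  vonparade → vonfarade   [unconditioned shift]
  vonfarade → vonferede   [vowel merger]
  vonferede (rule 3 does not apply)
  vonferede (rule 4 does not apply)
  vonferede (rule 5 does not apply)
  giving Paran vonferede.
If borrowed from Patorish 'vonparade' after the early changes, it would undergo only the recent ones:
  rule 4 (debuccalisation): no change (vonparade)
  rule 5 (final devoicing): no change (vonparade)
  ⇒ as a loan: vonparade
Paran 'vonferede' matches the inherited outcome exactly, so it is an inherited cognate, not a loan.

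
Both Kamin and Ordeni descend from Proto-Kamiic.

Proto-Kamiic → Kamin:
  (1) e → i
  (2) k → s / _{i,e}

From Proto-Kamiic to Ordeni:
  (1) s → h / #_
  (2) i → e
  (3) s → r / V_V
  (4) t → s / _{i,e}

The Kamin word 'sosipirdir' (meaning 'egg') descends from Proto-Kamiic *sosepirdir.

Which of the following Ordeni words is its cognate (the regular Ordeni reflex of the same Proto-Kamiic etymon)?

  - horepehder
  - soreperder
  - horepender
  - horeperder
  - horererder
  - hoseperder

Ordeni: *sosepirdir > hosepirdir > hoseperder > horeperder  (by debuccalisation, vowel merger, rhotacism)
The other candidates each miss or misapply at least one Ordeni change.

horeperder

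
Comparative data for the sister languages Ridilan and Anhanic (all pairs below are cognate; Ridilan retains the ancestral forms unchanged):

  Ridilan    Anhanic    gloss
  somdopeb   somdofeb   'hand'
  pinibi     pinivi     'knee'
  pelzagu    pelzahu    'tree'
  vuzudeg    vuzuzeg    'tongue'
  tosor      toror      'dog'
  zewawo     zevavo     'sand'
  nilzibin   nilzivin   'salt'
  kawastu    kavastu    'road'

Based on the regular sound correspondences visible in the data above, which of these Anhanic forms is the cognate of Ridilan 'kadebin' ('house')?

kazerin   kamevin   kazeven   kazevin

vuzudeg ~ vuzuzeg — Ridilan d corresponds to Anhanic z between vowels (before a front vowel).
pinibi ~ pinivi, nilzibin ~ nilzivin — Ridilan b corresponds to Anhanic v between vowels (before a front vowel).
Applying these to Ridilan 'kadebin':
  kadebin → kazebin   (d→z between vowels (before a front vowel))
  kazebin → kazevin   (b→v between vowels (before a front vowel))
So the Anhanic cognate is 'kazevin'.

kazevin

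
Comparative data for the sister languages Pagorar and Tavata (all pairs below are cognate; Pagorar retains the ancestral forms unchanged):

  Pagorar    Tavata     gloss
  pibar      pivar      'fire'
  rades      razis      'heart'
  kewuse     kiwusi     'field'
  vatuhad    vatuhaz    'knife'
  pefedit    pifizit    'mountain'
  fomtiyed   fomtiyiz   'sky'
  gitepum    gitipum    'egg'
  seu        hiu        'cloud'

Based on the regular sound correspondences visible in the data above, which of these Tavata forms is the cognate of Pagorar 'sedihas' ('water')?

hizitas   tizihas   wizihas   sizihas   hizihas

seu ~ hiu — Pagorar s corresponds to Tavata h word-initially before a front vowel.
rades ~ razis, kewuse ~ kiwusi — Pagorar e corresponds to Tavata i after a consonant, before a consonant other than r, m, n, p, b, f, v.
pefedit ~ pifizit — Pagorar d corresponds to Tavata z between vowels (before a front vowel).
Applying these to Pagorar 'sedihas':
  sedihas → hedihas   (s→h word-initially before a front vowel)
  hedihas → hidihas   (e→i after a consonant, before a consonant other than r, m, n, p, b, f, v)
  hidihas → hizihas   (d→z between vowels (before a front vowel))
So the Tavata cognate is 'hizihas'.

hizihas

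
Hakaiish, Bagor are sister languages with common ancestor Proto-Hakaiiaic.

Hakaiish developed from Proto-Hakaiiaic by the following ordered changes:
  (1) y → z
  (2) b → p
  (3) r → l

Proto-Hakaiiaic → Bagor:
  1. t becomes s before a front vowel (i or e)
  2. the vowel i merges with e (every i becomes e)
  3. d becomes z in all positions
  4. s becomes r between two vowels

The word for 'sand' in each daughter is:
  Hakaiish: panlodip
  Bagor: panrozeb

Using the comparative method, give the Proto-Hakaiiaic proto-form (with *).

*panrodib

Position 6: Hakaiish has d, Bagor has z. Hakaiish preserves d here (none of its changes turn any other segment into d), so the proto-segment is *d.
Position 8: Hakaiish has p, Bagor has b. Bagor preserves b here (none of its changes turn any other segment into b), so the proto-segment is *b.
Position 7: Hakaiish has i, Bagor has e. Hakaiish preserves i here (none of its changes turn any other segment into i), so the proto-segment is *i.
Verify the candidate proto-form against each daughter:
Hakaiish: *panrodib > panrodip > panlodip  (by unconditioned shift, unconditioned shift)
Bagor: *panrodib > panrodeb > panrozeb  (by vowel merger, unconditioned shift)
Only *panrodib yields all of Hakaiish panlodip, Bagor panrozeb.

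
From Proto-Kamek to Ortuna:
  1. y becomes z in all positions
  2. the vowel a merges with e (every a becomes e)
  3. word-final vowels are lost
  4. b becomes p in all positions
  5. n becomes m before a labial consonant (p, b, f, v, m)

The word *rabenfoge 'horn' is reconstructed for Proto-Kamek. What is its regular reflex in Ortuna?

Ortuna: start from *rabenfoge.
  rule 1: no change — rabenfoge
  rule 2 (vowel merger): rabenfoge → rebenfoge
  rule 3 (apocope): rebenfoge → rebenfog
  rule 4 (unconditioned shift): rebenfog → repenfog
  rule 5 (nasal place assimilation): repenfog → repemfog
  ⇒ Ortuna repemfog

repemfog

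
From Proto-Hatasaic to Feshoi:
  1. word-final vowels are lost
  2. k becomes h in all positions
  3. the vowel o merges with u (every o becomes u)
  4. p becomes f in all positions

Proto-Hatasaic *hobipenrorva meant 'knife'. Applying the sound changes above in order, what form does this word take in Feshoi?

hubifenrurv

Feshoi: start from *hobipenrorva.
  rule 1 (apocope): hobipenrorva → hobipenrorv
  rule 2: no change — hobipenrorv
  rule 3 (vowel merger): hobipenrorv → hubipenrurv
  rule 4 (unconditioned shift): hubipenrurv → hubifenrurv
  ⇒ Feshoi hubifenrurv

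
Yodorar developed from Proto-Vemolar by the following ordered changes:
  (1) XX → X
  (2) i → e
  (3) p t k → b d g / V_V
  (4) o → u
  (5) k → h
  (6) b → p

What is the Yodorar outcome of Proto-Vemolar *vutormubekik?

Yodorar: start from *vutormubekik.
  rule 1: no change — vutormubekik
  rule 2 (vowel merger): vutormubekik → vutormubekek
  rule 3 (intervocalic voicing): vutormubekek → vudormubegek
  rule 4 (vowel merger): vudormubegek → vudurmubegek
  rule 5 (unconditioned shift): vudurmubegek → vudurmubegeh
  rule 6 (unconditioned shift): vudurmubegeh → vudurmupegeh
  ⇒ Yodorar vudurmupegeh

vudurmupegeh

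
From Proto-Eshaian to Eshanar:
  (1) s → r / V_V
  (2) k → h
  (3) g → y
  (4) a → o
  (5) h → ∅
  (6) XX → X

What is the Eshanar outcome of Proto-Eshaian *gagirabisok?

Eshanar: *gagirabisok > gagirabirok > gagirabiroh > yayirabiroh > yoyirobiroh > yoyirobiro  (by rhotacism, unconditioned shift, unconditioned shift, vowel merger, h-loss)

yoyirobiro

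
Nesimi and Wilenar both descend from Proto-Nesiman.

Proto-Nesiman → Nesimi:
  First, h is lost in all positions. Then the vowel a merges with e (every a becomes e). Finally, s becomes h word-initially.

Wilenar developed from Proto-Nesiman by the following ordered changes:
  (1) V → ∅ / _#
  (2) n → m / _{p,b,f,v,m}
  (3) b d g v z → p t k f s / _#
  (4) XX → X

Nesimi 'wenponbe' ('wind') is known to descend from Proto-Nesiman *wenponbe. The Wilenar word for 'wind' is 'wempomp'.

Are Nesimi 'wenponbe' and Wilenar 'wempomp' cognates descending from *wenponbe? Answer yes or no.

Derive the expected Wilenar reflex of *wenponbe:
Wilenar: start from *wenponbe.
  rule 1 (apocope): wenponbe → wenponb
  rule 2 (nasal place assimilation): wenponb → wempomb
  rule 3 (final devoicing): wempomb → wempomp
  rule 4: no change — wempomp
  ⇒ Wilenar wempomp
Wilenar 'wempomp' matches the regular reflex exactly, so the pair is cognate.

yes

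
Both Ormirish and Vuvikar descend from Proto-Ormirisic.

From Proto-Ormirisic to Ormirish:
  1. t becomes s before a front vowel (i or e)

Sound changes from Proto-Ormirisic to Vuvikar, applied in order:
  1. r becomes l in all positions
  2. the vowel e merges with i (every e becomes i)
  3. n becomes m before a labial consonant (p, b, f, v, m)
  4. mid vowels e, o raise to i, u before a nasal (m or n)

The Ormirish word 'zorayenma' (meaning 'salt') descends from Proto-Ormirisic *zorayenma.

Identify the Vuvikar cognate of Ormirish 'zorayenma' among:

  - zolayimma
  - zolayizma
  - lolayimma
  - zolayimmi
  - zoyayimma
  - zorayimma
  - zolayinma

zolayimma

Vuvikar: start from *zorayenma.
  rule 1 (unconditioned shift): zorayenma → zolayenma
  rule 2 (vowel merger): zolayenma → zolayinma
  rule 3 (nasal place assimilation): zolayinma → zolayimma
  rule 4: no change — zolayimma
  ⇒ Vuvikar zolayimma
Only 'zolayimma' matches the regular Vuvikar development of *zorayenma.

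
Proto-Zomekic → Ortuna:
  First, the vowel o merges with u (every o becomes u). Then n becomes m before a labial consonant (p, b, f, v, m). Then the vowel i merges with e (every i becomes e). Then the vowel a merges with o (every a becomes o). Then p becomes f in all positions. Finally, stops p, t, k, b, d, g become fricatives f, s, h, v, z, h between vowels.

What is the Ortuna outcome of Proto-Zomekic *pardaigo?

Ortuna: *pardaigo
  pardaigo → pardaigu   [vowel merger]
  pardaigu (rule 2 does not apply)
  pardaigu → pardaegu   [vowel merger]
  pardaegu → pordoegu   [vowel merger]
  pordoegu → fordoegu   [unconditioned shift]
  fordoegu → fordoehu   [intervocalic lenition]
  giving Ortuna fordoehu.

fordoehu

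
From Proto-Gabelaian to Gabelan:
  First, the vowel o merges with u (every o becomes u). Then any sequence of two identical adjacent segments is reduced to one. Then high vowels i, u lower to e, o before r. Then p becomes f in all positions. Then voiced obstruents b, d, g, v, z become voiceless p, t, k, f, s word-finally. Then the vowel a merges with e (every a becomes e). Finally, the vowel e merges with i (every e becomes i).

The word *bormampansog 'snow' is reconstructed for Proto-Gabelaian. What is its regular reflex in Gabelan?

Gabelan: *bormampansog > burmampansug > bormampansug > bormamfansug > bormamfansuk > bormemfensuk > bormimfinsuk  (by vowel merger, pre-rhotic lowering, unconditioned shift, final devoicing, vowel merger, vowel merger)

bormimfinsuk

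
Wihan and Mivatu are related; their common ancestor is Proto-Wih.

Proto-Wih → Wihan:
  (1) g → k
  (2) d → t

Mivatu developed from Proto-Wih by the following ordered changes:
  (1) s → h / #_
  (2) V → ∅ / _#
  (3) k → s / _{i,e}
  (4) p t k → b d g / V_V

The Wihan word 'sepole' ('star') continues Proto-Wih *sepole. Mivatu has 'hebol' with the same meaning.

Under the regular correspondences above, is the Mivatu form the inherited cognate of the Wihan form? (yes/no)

yes

Derive the expected Mivatu reflex of *sepole:
Mivatu: *sepole
  sepole → hepole   [debuccalisation]
  hepole → hepol   [apocope]
  hepol (rule 3 does not apply)
  hepol → hebol   [intervocalic voicing]
  giving Mivatu hebol.
Mivatu 'hebol' matches the regular reflex exactly, so the pair is cognate.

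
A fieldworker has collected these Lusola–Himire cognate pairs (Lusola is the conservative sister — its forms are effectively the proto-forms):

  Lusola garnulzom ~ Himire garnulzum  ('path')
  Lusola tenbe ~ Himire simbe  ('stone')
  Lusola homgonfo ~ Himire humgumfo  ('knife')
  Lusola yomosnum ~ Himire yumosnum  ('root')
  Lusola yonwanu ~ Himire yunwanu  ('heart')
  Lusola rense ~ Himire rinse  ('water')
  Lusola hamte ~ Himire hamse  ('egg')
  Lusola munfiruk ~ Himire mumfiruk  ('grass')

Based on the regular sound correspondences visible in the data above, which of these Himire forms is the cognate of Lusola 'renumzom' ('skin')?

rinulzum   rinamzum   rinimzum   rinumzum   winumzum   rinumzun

rinumzum

tenbe ~ simbe, rense ~ rinse — Lusola e corresponds to Himire i after a consonant, before a nasal.
garnulzom ~ garnulzum, homgonfo ~ humgumfo — Lusola o corresponds to Himire u after a consonant, before a nasal.
Applying these to Lusola 'renumzom':
  renumzom → rinumzom   (e→i after a consonant, before a nasal)
  rinumzom → rinumzum   (o→u after a consonant, before a nasal)
So the Himire cognate is 'rinumzum'.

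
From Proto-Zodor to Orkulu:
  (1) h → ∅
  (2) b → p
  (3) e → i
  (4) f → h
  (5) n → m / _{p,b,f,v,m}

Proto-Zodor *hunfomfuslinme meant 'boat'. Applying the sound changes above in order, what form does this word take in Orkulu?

unhomhuslimmi

Orkulu: *hunfomfuslinme > unfomfuslinme > unfomfuslinmi > unhomhuslinmi > unhomhuslimmi  (by h-loss, vowel merger, unconditioned shift, nasal place assimilation)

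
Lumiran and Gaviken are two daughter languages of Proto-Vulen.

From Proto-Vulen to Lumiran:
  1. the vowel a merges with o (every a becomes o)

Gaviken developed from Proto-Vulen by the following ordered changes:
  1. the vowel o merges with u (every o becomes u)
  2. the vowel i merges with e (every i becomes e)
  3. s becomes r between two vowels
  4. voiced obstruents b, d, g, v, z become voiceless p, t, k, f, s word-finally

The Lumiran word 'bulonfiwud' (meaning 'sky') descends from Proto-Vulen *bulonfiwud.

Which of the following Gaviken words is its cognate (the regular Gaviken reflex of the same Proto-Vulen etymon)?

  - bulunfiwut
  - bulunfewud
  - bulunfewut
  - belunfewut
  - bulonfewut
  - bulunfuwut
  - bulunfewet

bulunfewut

Gaviken: *bulonfiwud
  bulonfiwud → bulunfiwud   [vowel merger]
  bulunfiwud → bulunfewud   [vowel merger]
  bulunfewud (rule 3 does not apply)
  bulunfewud → bulunfewut   [final devoicing]
  giving Gaviken bulunfewut.
Only 'bulunfewut' matches the regular Gaviken development of *bulonfiwud.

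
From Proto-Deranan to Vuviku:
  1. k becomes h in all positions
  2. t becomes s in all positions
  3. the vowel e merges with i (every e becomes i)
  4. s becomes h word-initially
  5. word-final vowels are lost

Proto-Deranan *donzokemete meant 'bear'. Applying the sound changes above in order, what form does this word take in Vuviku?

Vuviku: *donzokemete > donzohemete > donzohemese > donzohimisi > donzohimis  (by unconditioned shift, unconditioned shift, vowel merger, apocope)

donzohimis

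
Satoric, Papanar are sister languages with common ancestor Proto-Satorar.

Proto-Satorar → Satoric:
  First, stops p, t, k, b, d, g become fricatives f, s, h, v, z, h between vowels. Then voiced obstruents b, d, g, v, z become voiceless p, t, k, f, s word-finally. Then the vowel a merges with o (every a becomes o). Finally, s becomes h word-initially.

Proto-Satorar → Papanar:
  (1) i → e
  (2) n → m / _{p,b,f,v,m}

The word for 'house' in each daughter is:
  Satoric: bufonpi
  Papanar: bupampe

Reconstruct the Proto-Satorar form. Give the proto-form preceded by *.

Position 3: Satoric has f, Papanar has p. Papanar preserves p here (none of its changes turn any other segment into p), so the proto-segment is *p.
Position 5: Satoric has n, Papanar has m. Satoric preserves n here (none of its changes turn any other segment into n), so the proto-segment is *n.
Position 7: Satoric has i, Papanar has e. Satoric preserves i here (none of its changes turn any other segment into i), so the proto-segment is *i.
Verify the candidate proto-form against each daughter:
Satoric: *bupanpi
  bupanpi → bufanpi   [intervocalic lenition]
  bufanpi (rule 2 does not apply)
  bufanpi → bufonpi   [vowel merger]
  bufonpi (rule 4 does not apply)
  giving Satoric bufonpi.
Papanar: start from *bupanpi.
  rule 1 (vowel merger): bupanpi → bupanpe
  rule 2 (nasal place assimilation): bupanpe → bupampe
  ⇒ Papanar bupampe
Only *bupanpi yields all of Satoric bufonpi, Papanar bupampe.

*bupanpi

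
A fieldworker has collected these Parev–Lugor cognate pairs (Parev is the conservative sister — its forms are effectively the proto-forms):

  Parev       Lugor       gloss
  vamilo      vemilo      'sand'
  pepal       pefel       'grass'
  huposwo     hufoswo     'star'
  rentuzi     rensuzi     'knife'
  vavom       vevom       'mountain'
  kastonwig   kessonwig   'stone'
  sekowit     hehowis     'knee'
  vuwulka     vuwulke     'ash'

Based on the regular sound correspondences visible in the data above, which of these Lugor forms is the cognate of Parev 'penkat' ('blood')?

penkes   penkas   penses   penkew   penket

penkes

pepal ~ pefel, kastonwig ~ kessonwig — Parev a corresponds to Lugor e after a consonant, before a consonant other than r, m, n, p, b, f, v.
sekowit ~ hehowis — Parev t corresponds to Lugor s word-finally.
Applying these to Parev 'penkat':
  penkat → penket   (a→e after a consonant, before a consonant other than r, m, n, p, b, f, v)
  penket → penkes   (t→s word-finally)
So the Lugor cognate is 'penkes'.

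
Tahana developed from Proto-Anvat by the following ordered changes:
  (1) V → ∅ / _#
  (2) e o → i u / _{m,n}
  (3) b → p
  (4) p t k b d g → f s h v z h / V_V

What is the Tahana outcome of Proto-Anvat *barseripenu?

Tahana: *barseripenu > barseripen > barseripin > parseripin > parserifin  (by apocope, pre-nasal raising, unconditioned shift, intervocalic lenition)

parserifin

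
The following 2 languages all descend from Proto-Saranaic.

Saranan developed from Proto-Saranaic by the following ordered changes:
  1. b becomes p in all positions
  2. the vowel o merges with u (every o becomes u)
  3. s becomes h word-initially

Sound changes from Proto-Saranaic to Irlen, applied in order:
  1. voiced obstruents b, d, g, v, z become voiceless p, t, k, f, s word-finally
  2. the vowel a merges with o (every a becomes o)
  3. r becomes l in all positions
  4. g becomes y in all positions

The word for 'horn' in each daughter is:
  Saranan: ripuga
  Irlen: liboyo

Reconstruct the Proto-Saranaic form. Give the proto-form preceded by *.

Position 6: Saranan has a, Irlen has o. Saranan preserves a here (none of its changes turn any other segment into a), so the proto-segment is *a.
Position 3: Saranan has p, Irlen has b. Irlen preserves b here (none of its changes turn any other segment into b), so the proto-segment is *b.
Position 4: Saranan has u, Irlen has o. Taking the neighbouring segments as reconstructed: Saranan u could go back to *o or *u; Irlen o could go back to *a or *o — the one source consistent with every daughter is *o.
This points to *riboga. Verify forward in each daughter:
Saranan: *riboga > ripoga > ripuga  (by unconditioned shift, vowel merger)
Irlen: *riboga
  riboga (rule 1 does not apply)
  riboga → ribogo   [vowel merger]
  ribogo → libogo   [unconditioned shift]
  libogo → liboyo   [unconditioned shift]
  giving Irlen liboyo.
No other proto-form is consistent with every reflex, so the reconstruction is *riboga.

*riboga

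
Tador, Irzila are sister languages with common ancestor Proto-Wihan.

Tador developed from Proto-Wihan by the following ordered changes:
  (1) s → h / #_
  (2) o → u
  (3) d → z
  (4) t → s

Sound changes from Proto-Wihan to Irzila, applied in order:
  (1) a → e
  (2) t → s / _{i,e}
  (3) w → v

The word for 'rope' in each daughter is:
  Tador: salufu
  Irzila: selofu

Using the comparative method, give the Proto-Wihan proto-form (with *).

Position 2: Tador has a, Irzila has e. Tador preserves a here (none of its changes turn any other segment into a), so the proto-segment is *a.
Position 1: Tador has s, Irzila has s. Taking the neighbouring segments as reconstructed: Tador s can only go back to *t; Irzila s could go back to *t or *s — the one source consistent with every daughter is *t.
Position 4: Tador has u, Irzila has o. Irzila preserves o here (none of its changes turn any other segment into o), so the proto-segment is *o.
This points to *talofu. Verify forward in each daughter:
Tador: start from *talofu.
  rule 1: no change — talofu
  rule 2 (vowel merger): talofu → talufu
  rule 3: no change — talufu
  rule 4 (unconditioned shift): talufu → salufu
  ⇒ Tador salufu
Irzila: start from *talofu.
  rule 1 (vowel merger): talofu → telofu
  rule 2 (palatalisation): telofu → selofu
  rule 3: no change — selofu
  ⇒ Irzila selofu
Only *talofu yields all of Tador salufu, Irzila selofu.

*talofu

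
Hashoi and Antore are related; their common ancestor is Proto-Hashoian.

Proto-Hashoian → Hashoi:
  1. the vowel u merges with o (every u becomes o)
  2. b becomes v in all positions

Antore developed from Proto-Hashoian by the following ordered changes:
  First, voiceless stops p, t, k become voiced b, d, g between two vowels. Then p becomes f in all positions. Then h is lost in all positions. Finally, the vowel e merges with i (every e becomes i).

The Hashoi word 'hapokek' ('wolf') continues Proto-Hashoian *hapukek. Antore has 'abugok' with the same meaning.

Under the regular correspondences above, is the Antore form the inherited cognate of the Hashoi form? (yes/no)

no

Derive the expected Antore reflex of *hapukek:
Antore: *hapukek
  hapukek → habugek   [intervocalic voicing]
  habugek (rule 2 does not apply)
  habugek → abugek   [h-loss]
  abugek → abugik   [vowel merger]
  giving Antore abugik.
The regular Antore reflex would be 'abugik', but the attested form is 'abugok'. The correspondence is irregular, so they are not cognates (the Antore form has a different source).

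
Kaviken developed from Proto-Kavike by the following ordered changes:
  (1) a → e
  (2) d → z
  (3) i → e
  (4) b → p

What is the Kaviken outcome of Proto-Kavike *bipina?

Kaviken: start from *bipina.
  rule 1 (vowel merger): bipina → bipine
  rule 2: no change — bipine
  rule 3 (vowel merger): bipine → bepene
  rule 4 (unconditioned shift): bepene → pepene
  ⇒ Kaviken pepene

pepene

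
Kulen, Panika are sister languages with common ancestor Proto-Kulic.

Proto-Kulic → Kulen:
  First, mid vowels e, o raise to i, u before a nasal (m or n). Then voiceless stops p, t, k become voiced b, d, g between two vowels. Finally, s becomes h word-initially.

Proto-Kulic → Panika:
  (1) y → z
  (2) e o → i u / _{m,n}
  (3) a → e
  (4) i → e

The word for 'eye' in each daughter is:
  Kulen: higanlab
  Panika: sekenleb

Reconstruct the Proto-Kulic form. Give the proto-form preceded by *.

*sikanlab

Position 4: Kulen has a, Panika has e. Kulen preserves a here (none of its changes turn any other segment into a), so the proto-segment is *a.
Position 2: Kulen has i, Panika has e. Taking the neighbouring segments as reconstructed: Kulen i can only go back to *i; Panika e could go back to *a or *e or *i — the one source consistent with every daughter is *i.
Position 7: Kulen has a, Panika has e. Kulen preserves a here (none of its changes turn any other segment into a), so the proto-segment is *a.
Continuing position by position gives *sikanlab; check it forward:
Kulen: *sikanlab > siganlab > higanlab  (by intervocalic voicing, debuccalisation)
Panika: *sikanlab
  sikanlab (rule 1 does not apply)
  sikanlab (rule 2 does not apply)
  sikanlab → sikenleb   [vowel merger]
  sikenleb → sekenleb   [vowel merger]
  giving Panika sekenleb.
*sikanlab is the unique common source.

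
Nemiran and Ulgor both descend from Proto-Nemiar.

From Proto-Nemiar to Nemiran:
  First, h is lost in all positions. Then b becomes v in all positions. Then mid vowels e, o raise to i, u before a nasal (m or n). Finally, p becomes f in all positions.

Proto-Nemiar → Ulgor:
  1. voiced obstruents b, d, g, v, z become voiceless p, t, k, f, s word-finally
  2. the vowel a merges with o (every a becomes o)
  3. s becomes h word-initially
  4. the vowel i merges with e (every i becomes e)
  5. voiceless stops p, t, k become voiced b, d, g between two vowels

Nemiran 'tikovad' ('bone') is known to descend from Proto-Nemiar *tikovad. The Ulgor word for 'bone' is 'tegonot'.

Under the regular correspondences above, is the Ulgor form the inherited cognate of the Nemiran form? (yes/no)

Derive the expected Ulgor reflex of *tikovad:
Ulgor: start from *tikovad.
  rule 1 (final devoicing): tikovad → tikovat
  rule 2 (vowel merger): tikovat → tikovot
  rule 3: no change — tikovot
  rule 4 (vowel merger): tikovot → tekovot
  rule 5 (intervocalic voicing): tekovot → tegovot
  ⇒ Ulgor tegovot
The regular Ulgor reflex would be 'tegovot', but the attested form is 'tegonot'. The correspondence is irregular, so they are not cognates (the Ulgor form has a different source).

no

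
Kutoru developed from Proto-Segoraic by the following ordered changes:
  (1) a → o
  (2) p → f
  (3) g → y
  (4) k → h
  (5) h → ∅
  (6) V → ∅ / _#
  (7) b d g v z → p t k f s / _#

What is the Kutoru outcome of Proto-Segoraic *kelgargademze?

elyoryodems

Kutoru: *kelgargademze
  kelgargademze → kelgorgodemze   [vowel merger]
  kelgorgodemze (rule 2 does not apply)
  kelgorgodemze → kelyoryodemze   [unconditioned shift]
  kelyoryodemze → helyoryodemze   [unconditioned shift]
  helyoryodemze → elyoryodemze   [h-loss]
  elyoryodemze → elyoryodemz   [apocope]
  elyoryodemz → elyoryodems   [final devoicing]
  giving Kutoru elyoryodems.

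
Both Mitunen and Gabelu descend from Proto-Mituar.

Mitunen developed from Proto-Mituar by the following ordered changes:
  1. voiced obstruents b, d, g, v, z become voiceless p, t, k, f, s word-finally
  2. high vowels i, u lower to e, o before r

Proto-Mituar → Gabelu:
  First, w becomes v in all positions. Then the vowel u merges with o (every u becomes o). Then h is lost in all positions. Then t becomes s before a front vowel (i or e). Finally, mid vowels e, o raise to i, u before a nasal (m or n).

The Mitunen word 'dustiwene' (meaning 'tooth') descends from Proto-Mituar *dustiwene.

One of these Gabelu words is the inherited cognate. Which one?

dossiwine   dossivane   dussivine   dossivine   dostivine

Gabelu: *dustiwene
  dustiwene → dustivene   [unconditioned shift]
  dustivene → dostivene   [vowel merger]
  dostivene (rule 3 does not apply)
  dostivene → dossivene   [palatalisation]
  dossivene → dossivine   [pre-nasal raising]
  giving Gabelu dossivine.
Among the options, 'dossivine' alone shows every Gabelu change applied in order.

dossivine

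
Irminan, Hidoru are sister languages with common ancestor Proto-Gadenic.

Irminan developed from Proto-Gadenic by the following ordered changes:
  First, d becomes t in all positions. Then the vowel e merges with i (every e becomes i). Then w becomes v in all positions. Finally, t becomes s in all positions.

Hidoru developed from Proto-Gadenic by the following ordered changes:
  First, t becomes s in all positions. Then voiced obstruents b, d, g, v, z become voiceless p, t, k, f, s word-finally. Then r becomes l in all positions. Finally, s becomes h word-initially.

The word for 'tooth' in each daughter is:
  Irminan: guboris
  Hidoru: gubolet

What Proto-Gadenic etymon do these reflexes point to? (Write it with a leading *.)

*gubored

Position 6: Irminan has i, Hidoru has e. Hidoru preserves e here (none of its changes turn any other segment into e), so the proto-segment is *e.
Position 5: Irminan has r, Hidoru has l. Irminan preserves r here (none of its changes turn any other segment into r), so the proto-segment is *r.
Position 7: Irminan has s, Hidoru has t. In Hidoru, t can only continue *d, so the proto-segment is *d.
Verify the candidate proto-form against each daughter:
Irminan: *gubored
  gubored → guboret   [unconditioned shift]
  guboret → guborit   [vowel merger]
  guborit (rule 3 does not apply)
  guborit → guboris   [unconditioned shift]
  giving Irminan guboris.
Hidoru: *gubored > guboret > gubolet  (by final devoicing, unconditioned shift)
*gubored is the unique common source.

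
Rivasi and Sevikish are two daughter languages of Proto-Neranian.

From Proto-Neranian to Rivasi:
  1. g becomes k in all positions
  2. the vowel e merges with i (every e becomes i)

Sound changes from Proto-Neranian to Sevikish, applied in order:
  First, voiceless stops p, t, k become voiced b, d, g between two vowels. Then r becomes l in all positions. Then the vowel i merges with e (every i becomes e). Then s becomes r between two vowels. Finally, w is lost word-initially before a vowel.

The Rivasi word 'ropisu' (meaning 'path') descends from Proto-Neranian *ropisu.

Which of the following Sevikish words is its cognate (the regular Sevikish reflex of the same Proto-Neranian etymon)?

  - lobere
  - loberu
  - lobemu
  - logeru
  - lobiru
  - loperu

Sevikish: *ropisu > robisu > lobisu > lobesu > loberu  (by intervocalic voicing, unconditioned shift, vowel merger, rhotacism)
Among the options, 'loberu' alone shows every Sevikish change applied in order.

loberu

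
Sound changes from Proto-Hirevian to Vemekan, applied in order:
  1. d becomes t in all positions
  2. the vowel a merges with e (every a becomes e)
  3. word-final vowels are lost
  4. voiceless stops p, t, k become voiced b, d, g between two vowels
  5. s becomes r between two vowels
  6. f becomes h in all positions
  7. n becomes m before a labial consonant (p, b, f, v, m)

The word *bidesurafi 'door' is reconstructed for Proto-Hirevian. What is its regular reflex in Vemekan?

Vemekan: start from *bidesurafi.
  rule 1 (unconditioned shift): bidesurafi → bitesurafi
  rule 2 (vowel merger): bitesurafi → bitesurefi
  rule 3 (apocope): bitesurefi → bitesuref
  rule 4 (intervocalic voicing): bitesuref → bidesuref
  rule 5 (rhotacism): bidesuref → bideruref
  rule 6 (unconditioned shift): bideruref → biderureh
  rule 7: no change — biderureh
  ⇒ Vemekan biderureh

biderureh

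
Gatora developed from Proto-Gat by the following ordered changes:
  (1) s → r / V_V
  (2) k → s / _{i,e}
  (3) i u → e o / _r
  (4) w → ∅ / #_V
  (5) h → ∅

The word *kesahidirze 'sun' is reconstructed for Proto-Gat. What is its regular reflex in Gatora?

seraiderze

Gatora: *kesahidirze > kerahidirze > serahidirze > serahiderze > seraiderze  (by rhotacism, palatalisation, pre-rhotic lowering, h-loss)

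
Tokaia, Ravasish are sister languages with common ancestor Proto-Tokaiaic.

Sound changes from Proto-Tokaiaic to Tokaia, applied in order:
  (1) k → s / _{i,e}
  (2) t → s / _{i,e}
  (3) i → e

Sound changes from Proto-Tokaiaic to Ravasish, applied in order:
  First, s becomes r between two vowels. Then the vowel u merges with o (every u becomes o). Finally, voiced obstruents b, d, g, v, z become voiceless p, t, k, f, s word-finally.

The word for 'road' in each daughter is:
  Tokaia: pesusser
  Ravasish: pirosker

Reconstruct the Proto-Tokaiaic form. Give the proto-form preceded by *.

Position 2: Tokaia has e, Ravasish has i. Ravasish preserves i here (none of its changes turn any other segment into i), so the proto-segment is *i.
Position 6: Tokaia has s, Ravasish has k. Taking the neighbouring segments as reconstructed: Tokaia s could go back to *t or *k or *s; Ravasish k can only go back to *k — the one source consistent with every daughter is *k.
Position 3: Tokaia has s, Ravasish has r. Taking the neighbouring segments as reconstructed: Tokaia s can only go back to *s; Ravasish r could go back to *s or *r — the one source consistent with every daughter is *s.
Continuing position by position gives *pisusker; check it forward:
Tokaia: *pisusker > pisusser > pesusser  (by palatalisation, vowel merger)
Ravasish: start from *pisusker.
  rule 1 (rhotacism): pisusker → pirusker
  rule 2 (vowel merger): pirusker → pirosker
  rule 3: no change — pirosker
  ⇒ Ravasish pirosker
*pisusker is the unique common source.

*pisusker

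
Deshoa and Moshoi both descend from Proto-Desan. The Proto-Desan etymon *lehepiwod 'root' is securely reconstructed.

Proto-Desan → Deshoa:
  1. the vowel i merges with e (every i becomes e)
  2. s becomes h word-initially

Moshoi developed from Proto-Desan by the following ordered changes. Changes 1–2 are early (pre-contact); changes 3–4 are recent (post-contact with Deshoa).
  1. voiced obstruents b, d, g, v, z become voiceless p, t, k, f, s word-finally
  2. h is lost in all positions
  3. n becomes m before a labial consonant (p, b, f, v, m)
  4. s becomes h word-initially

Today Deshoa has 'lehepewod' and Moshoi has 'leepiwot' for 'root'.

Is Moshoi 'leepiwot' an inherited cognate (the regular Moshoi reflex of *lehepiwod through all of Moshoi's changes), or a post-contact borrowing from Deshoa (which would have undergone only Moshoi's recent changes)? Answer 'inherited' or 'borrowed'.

If inherited, *lehepiwod would pass through all of Moshoi's changes:
Moshoi: *lehepiwod
  lehepiwod → lehepiwot   [final devoicing]
  lehepiwot → leepiwot   [h-loss]
  leepiwot (rule 3 does not apply)
  leepiwot (rule 4 does not apply)
  giving Moshoi leepiwot.
If borrowed from Deshoa 'lehepewod' after the early changes, it would undergo only the recent ones:
  rule 3 (nasal place assimilation): no change (lehepewod)
  rule 4 (debuccalisation): no change (lehepewod)
  ⇒ as a loan: lehepewod
Moshoi 'leepiwot' matches the inherited outcome exactly, so it is an inherited cognate, not a loan.

inherited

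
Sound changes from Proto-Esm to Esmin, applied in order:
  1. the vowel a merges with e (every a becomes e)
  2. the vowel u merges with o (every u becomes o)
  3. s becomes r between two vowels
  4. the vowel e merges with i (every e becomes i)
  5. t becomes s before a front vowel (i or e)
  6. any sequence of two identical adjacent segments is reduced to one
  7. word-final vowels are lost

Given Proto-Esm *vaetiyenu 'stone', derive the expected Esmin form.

visiyin

Esmin: *vaetiyenu
  vaetiyenu → veetiyenu   [vowel merger]
  veetiyenu → veetiyeno   [vowel merger]
  veetiyeno (rule 3 does not apply)
  veetiyeno → viitiyino   [vowel merger]
  viitiyino → viisiyino   [palatalisation]
  viisiyino → visiyino   [degemination]
  visiyino → visiyin   [apocope]
  giving Esmin visiyin.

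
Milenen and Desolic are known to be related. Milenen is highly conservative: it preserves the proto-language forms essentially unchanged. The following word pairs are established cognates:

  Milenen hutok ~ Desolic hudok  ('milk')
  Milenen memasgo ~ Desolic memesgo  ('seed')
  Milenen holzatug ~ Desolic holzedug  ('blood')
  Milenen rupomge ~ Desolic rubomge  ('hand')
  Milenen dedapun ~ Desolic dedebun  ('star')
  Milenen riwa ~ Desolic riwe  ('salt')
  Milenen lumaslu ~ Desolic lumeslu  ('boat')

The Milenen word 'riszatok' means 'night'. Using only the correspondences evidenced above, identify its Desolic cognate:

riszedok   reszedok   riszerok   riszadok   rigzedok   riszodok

memasgo ~ memesgo, holzatug ~ holzedug — Milenen a corresponds to Desolic e after a consonant, before a consonant other than r, m, n, p, b, f, v.
hutok ~ hudok — Milenen t corresponds to Desolic d between vowels (before a back vowel).
Applying these to Milenen 'riszatok':
  riszatok → riszetok   (a→e after a consonant, before a consonant other than r, m, n, p, b, f, v)
  riszetok → riszedok   (t→d between vowels (before a back vowel))
So the Desolic cognate is 'riszedok'.

riszedok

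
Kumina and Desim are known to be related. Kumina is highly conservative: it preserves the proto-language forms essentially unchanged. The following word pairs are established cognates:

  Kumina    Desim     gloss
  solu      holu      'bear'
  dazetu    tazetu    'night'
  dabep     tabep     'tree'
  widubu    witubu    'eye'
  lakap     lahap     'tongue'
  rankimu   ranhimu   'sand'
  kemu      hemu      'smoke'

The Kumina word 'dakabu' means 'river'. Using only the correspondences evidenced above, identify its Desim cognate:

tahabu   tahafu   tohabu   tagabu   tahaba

dazetu ~ tazetu, dabep ~ tabep — Kumina d corresponds to Desim t word-initially before a back vowel.
lakap ~ lahap — Kumina k corresponds to Desim h between vowels (before a back vowel).
Applying these to Kumina 'dakabu':
  dakabu → takabu   (d→t word-initially before a back vowel)
  takabu → tahabu   (k→h between vowels (before a back vowel))
So the Desim cognate is 'tahabu'.

tahabu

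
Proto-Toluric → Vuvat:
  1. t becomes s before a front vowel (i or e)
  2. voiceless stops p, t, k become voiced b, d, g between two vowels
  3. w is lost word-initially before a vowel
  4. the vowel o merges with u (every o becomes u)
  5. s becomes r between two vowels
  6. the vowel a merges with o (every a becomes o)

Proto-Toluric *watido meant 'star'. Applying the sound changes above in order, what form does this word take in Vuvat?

Vuvat: start from *watido.
  rule 1 (palatalisation): watido → wasido
  rule 2: no change — wasido
  rule 3 (glide loss): wasido → asido
  rule 4 (vowel merger): asido → asidu
  rule 5 (rhotacism): asidu → aridu
  rule 6 (vowel merger): aridu → oridu
  ⇒ Vuvat oridu

oridu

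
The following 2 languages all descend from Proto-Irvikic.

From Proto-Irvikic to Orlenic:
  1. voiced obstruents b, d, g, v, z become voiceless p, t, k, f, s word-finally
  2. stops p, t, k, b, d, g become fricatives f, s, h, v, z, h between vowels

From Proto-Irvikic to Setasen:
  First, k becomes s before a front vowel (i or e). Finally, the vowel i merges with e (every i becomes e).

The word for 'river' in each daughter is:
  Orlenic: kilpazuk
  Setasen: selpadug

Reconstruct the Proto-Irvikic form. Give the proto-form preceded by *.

*kilpadug

Position 2: Orlenic has i, Setasen has e. Orlenic preserves i here (none of its changes turn any other segment into i), so the proto-segment is *i.
Position 1: Orlenic has k, Setasen has s. Taking the neighbouring segments as reconstructed: Orlenic k can only go back to *k; Setasen s could go back to *k or *s — the one source consistent with every daughter is *k.
Position 8: Orlenic has k, Setasen has g. Setasen preserves g here (none of its changes turn any other segment into g), so the proto-segment is *g.
This points to *kilpadug. Verify forward in each daughter:
Orlenic: *kilpadug > kilpaduk > kilpazuk  (by final devoicing, intervocalic lenition)
Setasen: *kilpadug
  kilpadug → silpadug   [palatalisation]
  silpadug → selpadug   [vowel merger]
  giving Setasen selpadug.
No other proto-form is consistent with every reflex, so the reconstruction is *kilpadug.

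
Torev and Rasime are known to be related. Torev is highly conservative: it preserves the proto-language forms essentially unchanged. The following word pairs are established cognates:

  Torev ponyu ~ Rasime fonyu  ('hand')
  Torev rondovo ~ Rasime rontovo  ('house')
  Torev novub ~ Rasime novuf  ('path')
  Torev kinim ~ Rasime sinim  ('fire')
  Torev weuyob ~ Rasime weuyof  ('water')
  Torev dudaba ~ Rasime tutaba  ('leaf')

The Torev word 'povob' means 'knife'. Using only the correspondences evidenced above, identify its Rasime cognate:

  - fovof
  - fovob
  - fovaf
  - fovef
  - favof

ponyu ~ fonyu — Torev p corresponds to Rasime f word-initially before a back vowel.
novub ~ novuf, weuyob ~ weuyof — Torev b corresponds to Rasime f word-finally.
Applying these to Torev 'povob':
  povob → fovob   (p→f word-initially before a back vowel)
  fovob → fovof   (b→f word-finally)
So the Rasime cognate is 'fovof'.

fovof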